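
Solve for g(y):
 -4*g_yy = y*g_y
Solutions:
 g(y) = C1 + C2*erf(sqrt(2)*y/4)


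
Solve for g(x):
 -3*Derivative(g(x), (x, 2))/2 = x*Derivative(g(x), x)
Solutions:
 g(x) = C1 + C2*erf(sqrt(3)*x/3)


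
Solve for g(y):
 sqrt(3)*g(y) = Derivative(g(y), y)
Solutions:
 g(y) = C1*exp(sqrt(3)*y)


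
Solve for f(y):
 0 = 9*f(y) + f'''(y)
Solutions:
 f(y) = C3*exp(-3^(2/3)*y) + (C1*sin(3*3^(1/6)*y/2) + C2*cos(3*3^(1/6)*y/2))*exp(3^(2/3)*y/2)


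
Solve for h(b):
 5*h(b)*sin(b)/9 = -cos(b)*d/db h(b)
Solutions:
 h(b) = C1*cos(b)^(5/9)


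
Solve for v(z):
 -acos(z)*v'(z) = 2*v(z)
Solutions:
 v(z) = C1*exp(-2*Integral(1/acos(z), z))


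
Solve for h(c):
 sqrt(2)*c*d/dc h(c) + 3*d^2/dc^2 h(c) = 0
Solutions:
 h(c) = C1 + C2*erf(2^(3/4)*sqrt(3)*c/6)


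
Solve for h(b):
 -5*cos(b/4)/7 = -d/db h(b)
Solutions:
 h(b) = C1 + 20*sin(b/4)/7


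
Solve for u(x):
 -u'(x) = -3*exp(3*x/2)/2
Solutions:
 u(x) = C1 + exp(3*x/2)


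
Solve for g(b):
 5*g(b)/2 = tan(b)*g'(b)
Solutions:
 g(b) = C1*sin(b)^(5/2)


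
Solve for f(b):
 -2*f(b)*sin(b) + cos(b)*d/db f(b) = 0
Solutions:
 f(b) = C1/cos(b)^2


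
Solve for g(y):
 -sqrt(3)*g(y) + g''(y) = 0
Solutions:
 g(y) = C1*exp(-3^(1/4)*y) + C2*exp(3^(1/4)*y)


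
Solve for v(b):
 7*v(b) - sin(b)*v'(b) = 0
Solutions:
 v(b) = C1*sqrt(cos(b) - 1)*(cos(b)^3 - 3*cos(b)^2 + 3*cos(b) - 1)/(sqrt(cos(b) + 1)*(cos(b)^3 + 3*cos(b)^2 + 3*cos(b) + 1))


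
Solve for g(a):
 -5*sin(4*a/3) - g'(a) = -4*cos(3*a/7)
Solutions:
 g(a) = C1 + 28*sin(3*a/7)/3 + 15*cos(4*a/3)/4


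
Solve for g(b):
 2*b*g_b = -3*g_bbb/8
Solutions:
 g(b) = C1 + Integral(C2*airyai(-2*2^(1/3)*3^(2/3)*b/3) + C3*airybi(-2*2^(1/3)*3^(2/3)*b/3), b)


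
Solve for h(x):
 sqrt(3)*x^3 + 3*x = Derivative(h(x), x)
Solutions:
 h(x) = C1 + sqrt(3)*x^4/4 + 3*x^2/2


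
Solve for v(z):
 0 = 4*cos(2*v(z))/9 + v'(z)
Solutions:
 4*z/9 - log(sin(2*v(z)) - 1)/4 + log(sin(2*v(z)) + 1)/4 = C1


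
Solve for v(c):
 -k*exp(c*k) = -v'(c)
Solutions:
 v(c) = C1 + exp(c*k)


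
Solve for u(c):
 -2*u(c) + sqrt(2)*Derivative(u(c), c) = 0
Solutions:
 u(c) = C1*exp(sqrt(2)*c)


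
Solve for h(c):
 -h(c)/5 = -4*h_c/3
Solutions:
 h(c) = C1*exp(3*c/20)


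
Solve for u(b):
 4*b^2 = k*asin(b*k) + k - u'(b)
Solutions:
 u(b) = C1 - 4*b^3/3 + b*k + k*Piecewise((b*asin(b*k) + sqrt(-b^2*k^2 + 1)/k, Ne(k, 0)), (0, True))


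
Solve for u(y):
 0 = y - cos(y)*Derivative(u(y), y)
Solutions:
 u(y) = C1 + Integral(y/cos(y), y)


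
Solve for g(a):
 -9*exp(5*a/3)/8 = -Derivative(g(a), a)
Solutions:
 g(a) = C1 + 27*exp(5*a/3)/40


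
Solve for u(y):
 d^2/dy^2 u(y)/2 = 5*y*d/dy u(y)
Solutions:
 u(y) = C1 + C2*erfi(sqrt(5)*y)


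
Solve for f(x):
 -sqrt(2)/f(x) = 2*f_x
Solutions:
 f(x) = -sqrt(C1 - sqrt(2)*x)
 f(x) = sqrt(C1 - sqrt(2)*x)


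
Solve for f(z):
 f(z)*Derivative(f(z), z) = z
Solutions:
 f(z) = -sqrt(C1 + z^2)
 f(z) = sqrt(C1 + z^2)


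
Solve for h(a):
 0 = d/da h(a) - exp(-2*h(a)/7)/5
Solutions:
 h(a) = 7*log(-sqrt(C1 + a)) - 7*log(35) + 7*log(70)/2
 h(a) = 7*log(C1 + a)/2 - 7*log(35) + 7*log(70)/2


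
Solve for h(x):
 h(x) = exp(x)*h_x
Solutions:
 h(x) = C1*exp(-exp(-x))


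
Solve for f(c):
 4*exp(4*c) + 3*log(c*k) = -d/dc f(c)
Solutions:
 f(c) = C1 - 3*c*log(c*k) + 3*c - exp(4*c)


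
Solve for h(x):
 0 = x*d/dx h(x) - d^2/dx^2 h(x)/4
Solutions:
 h(x) = C1 + C2*erfi(sqrt(2)*x)


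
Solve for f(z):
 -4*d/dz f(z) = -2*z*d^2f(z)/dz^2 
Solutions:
 f(z) = C1 + C2*z^3


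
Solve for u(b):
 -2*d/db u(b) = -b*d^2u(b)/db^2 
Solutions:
 u(b) = C1 + C2*b^3


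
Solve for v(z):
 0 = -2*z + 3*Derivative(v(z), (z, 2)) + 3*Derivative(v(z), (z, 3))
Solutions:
 v(z) = C1 + C2*z + C3*exp(-z) + z^3/9 - z^2/3


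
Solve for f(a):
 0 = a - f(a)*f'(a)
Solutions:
 f(a) = -sqrt(C1 + a^2)
 f(a) = sqrt(C1 + a^2)


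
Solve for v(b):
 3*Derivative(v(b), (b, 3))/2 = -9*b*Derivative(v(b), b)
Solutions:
 v(b) = C1 + Integral(C2*airyai(-6^(1/3)*b) + C3*airybi(-6^(1/3)*b), b)


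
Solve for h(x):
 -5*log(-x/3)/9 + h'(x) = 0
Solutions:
 h(x) = C1 + 5*x*log(-x)/9 + 5*x*(-log(3) - 1)/9


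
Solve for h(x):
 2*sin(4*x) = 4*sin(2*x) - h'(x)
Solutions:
 h(x) = C1 + 4*sin(x)^4


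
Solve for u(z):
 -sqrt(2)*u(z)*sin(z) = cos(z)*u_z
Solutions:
 u(z) = C1*cos(z)^(sqrt(2))


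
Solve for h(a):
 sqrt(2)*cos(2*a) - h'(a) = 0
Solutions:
 h(a) = C1 + sqrt(2)*sin(2*a)/2


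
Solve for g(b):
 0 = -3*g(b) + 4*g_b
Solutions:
 g(b) = C1*exp(3*b/4)


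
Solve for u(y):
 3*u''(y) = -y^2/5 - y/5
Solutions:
 u(y) = C1 + C2*y - y^4/180 - y^3/90


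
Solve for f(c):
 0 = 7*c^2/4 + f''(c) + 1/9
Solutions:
 f(c) = C1 + C2*c - 7*c^4/48 - c^2/18


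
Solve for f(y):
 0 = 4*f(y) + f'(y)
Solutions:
 f(y) = C1*exp(-4*y)


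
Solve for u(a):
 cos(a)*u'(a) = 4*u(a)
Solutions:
 u(a) = C1*(sin(a)^2 + 2*sin(a) + 1)/(sin(a)^2 - 2*sin(a) + 1)


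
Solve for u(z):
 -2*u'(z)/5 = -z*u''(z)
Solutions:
 u(z) = C1 + C2*z^(7/5)


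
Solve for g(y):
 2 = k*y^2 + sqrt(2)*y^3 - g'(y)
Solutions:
 g(y) = C1 + k*y^3/3 + sqrt(2)*y^4/4 - 2*y


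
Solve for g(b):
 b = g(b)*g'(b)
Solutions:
 g(b) = -sqrt(C1 + b^2)
 g(b) = sqrt(C1 + b^2)


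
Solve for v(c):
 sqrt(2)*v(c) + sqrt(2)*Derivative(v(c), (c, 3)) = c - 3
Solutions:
 v(c) = C3*exp(-c) + sqrt(2)*c/2 + (C1*sin(sqrt(3)*c/2) + C2*cos(sqrt(3)*c/2))*exp(c/2) - 3*sqrt(2)/2


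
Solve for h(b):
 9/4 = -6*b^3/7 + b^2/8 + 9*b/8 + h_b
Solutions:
 h(b) = C1 + 3*b^4/14 - b^3/24 - 9*b^2/16 + 9*b/4


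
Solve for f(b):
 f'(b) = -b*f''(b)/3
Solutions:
 f(b) = C1 + C2/b^2


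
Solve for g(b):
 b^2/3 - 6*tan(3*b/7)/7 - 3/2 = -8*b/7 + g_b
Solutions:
 g(b) = C1 + b^3/9 + 4*b^2/7 - 3*b/2 + 2*log(cos(3*b/7))


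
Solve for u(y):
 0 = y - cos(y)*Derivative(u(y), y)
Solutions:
 u(y) = C1 + Integral(y/cos(y), y)


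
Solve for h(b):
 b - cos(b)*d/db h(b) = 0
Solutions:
 h(b) = C1 + Integral(b/cos(b), b)


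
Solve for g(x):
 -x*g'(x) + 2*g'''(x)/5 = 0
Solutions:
 g(x) = C1 + Integral(C2*airyai(2^(2/3)*5^(1/3)*x/2) + C3*airybi(2^(2/3)*5^(1/3)*x/2), x)


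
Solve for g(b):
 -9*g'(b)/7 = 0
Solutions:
 g(b) = C1


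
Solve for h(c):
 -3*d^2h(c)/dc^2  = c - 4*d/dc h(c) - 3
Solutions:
 h(c) = C1 + C2*exp(4*c/3) + c^2/8 - 9*c/16


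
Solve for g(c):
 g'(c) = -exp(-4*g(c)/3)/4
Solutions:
 g(c) = 3*log(-I*(C1 - c/3)^(1/4))
 g(c) = 3*log(I*(C1 - c/3)^(1/4))
 g(c) = 3*log(-(C1 - c/3)^(1/4))
 g(c) = 3*log(C1 - c/3)/4


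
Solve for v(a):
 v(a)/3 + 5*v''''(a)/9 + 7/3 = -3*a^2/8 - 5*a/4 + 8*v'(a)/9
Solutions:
 v(a) = C1*exp(a*(-2^(1/3)*5^(2/3)*(29 + 9*sqrt(11))^(1/3) - 10 + 5*2^(2/3)*5^(1/3)/(29 + 9*sqrt(11))^(1/3))/30)*sin(10^(1/3)*sqrt(3)*a*(5*2^(1/3)/(29 + 9*sqrt(11))^(1/3) + 5^(1/3)*(29 + 9*sqrt(11))^(1/3))/30) + C2*exp(a*(-2^(1/3)*5^(2/3)*(29 + 9*sqrt(11))^(1/3) - 10 + 5*2^(2/3)*5^(1/3)/(29 + 9*sqrt(11))^(1/3))/30)*cos(10^(1/3)*sqrt(3)*a*(5*2^(1/3)/(29 + 9*sqrt(11))^(1/3) + 5^(1/3)*(29 + 9*sqrt(11))^(1/3))/30) + C3*exp(a) + C4*exp(a*(-5 - 5*2^(2/3)*5^(1/3)/(29 + 9*sqrt(11))^(1/3) + 2^(1/3)*5^(2/3)*(29 + 9*sqrt(11))^(1/3))/15) - 9*a^2/8 - 39*a/4 - 33


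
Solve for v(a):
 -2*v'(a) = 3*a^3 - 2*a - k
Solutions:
 v(a) = C1 - 3*a^4/8 + a^2/2 + a*k/2


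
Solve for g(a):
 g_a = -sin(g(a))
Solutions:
 g(a) = -acos((-C1 - exp(2*a))/(C1 - exp(2*a))) + 2*pi
 g(a) = acos((-C1 - exp(2*a))/(C1 - exp(2*a)))


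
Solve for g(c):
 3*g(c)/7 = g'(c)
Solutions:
 g(c) = C1*exp(3*c/7)


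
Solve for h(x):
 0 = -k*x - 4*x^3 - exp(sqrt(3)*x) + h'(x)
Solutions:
 h(x) = C1 + k*x^2/2 + x^4 + sqrt(3)*exp(sqrt(3)*x)/3


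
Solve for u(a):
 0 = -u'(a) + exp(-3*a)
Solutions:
 u(a) = C1 - exp(-3*a)/3


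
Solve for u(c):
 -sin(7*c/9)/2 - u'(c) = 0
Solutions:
 u(c) = C1 + 9*cos(7*c/9)/14


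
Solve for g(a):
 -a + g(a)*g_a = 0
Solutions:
 g(a) = -sqrt(C1 + a^2)
 g(a) = sqrt(C1 + a^2)


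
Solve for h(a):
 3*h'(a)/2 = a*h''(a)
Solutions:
 h(a) = C1 + C2*a^(5/2)


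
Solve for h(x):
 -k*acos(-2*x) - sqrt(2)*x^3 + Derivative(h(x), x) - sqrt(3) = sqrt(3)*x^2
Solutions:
 h(x) = C1 + k*(x*acos(-2*x) + sqrt(1 - 4*x^2)/2) + sqrt(2)*x^4/4 + sqrt(3)*x^3/3 + sqrt(3)*x


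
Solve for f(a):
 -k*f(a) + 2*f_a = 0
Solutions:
 f(a) = C1*exp(a*k/2)


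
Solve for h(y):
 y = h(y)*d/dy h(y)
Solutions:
 h(y) = -sqrt(C1 + y^2)
 h(y) = sqrt(C1 + y^2)


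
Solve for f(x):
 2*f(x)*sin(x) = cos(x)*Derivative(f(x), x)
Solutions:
 f(x) = C1/cos(x)^2


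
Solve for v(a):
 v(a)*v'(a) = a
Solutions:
 v(a) = -sqrt(C1 + a^2)
 v(a) = sqrt(C1 + a^2)


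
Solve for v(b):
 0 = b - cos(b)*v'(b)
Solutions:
 v(b) = C1 + Integral(b/cos(b), b)


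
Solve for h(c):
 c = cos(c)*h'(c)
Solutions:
 h(c) = C1 + Integral(c/cos(c), c)


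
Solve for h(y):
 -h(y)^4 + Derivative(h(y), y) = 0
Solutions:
 h(y) = (-1/(C1 + 3*y))^(1/3)
 h(y) = (-1/(C1 + y))^(1/3)*(-3^(2/3) - 3*3^(1/6)*I)/6
 h(y) = (-1/(C1 + y))^(1/3)*(-3^(2/3) + 3*3^(1/6)*I)/6


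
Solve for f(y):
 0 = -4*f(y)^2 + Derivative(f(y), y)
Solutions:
 f(y) = -1/(C1 + 4*y)


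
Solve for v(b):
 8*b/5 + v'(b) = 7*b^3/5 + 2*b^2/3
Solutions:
 v(b) = C1 + 7*b^4/20 + 2*b^3/9 - 4*b^2/5


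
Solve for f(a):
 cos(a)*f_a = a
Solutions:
 f(a) = C1 + Integral(a/cos(a), a)


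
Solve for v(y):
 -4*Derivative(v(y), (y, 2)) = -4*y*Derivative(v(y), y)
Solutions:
 v(y) = C1 + C2*erfi(sqrt(2)*y/2)


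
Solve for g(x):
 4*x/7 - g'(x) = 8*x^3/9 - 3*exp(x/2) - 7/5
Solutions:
 g(x) = C1 - 2*x^4/9 + 2*x^2/7 + 7*x/5 + 6*exp(x/2)


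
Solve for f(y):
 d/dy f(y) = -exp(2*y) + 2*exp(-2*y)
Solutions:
 f(y) = C1 - exp(2*y)/2 - exp(-2*y)


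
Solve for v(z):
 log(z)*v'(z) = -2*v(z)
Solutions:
 v(z) = C1*exp(-2*li(z))


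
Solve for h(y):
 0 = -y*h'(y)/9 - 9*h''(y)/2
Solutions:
 h(y) = C1 + C2*erf(y/9)


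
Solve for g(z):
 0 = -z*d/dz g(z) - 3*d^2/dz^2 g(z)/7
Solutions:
 g(z) = C1 + C2*erf(sqrt(42)*z/6)


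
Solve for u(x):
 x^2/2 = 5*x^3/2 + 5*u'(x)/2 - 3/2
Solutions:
 u(x) = C1 - x^4/4 + x^3/15 + 3*x/5


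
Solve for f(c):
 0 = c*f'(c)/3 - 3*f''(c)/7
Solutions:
 f(c) = C1 + C2*erfi(sqrt(14)*c/6)


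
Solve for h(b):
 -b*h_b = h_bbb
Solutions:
 h(b) = C1 + Integral(C2*airyai(-b) + C3*airybi(-b), b)


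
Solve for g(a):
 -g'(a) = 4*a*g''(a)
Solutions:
 g(a) = C1 + C2*a^(3/4)


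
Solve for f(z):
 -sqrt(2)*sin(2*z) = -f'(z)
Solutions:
 f(z) = C1 - sqrt(2)*cos(2*z)/2


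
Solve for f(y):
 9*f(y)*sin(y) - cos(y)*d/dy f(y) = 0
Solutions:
 f(y) = C1/cos(y)^9


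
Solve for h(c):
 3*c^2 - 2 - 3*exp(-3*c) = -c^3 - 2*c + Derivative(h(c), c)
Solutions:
 h(c) = C1 + c^4/4 + c^3 + c^2 - 2*c + exp(-3*c)


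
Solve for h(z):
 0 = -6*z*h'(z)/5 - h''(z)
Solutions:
 h(z) = C1 + C2*erf(sqrt(15)*z/5)


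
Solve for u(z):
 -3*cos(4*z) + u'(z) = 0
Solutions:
 u(z) = C1 + 3*sin(4*z)/4


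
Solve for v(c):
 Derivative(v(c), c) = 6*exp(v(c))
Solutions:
 v(c) = log(-1/(C1 + 6*c))


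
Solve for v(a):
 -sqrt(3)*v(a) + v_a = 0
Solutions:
 v(a) = C1*exp(sqrt(3)*a)


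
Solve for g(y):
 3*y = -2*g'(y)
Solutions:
 g(y) = C1 - 3*y^2/4


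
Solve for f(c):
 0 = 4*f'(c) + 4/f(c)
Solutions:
 f(c) = -sqrt(C1 - 2*c)
 f(c) = sqrt(C1 - 2*c)


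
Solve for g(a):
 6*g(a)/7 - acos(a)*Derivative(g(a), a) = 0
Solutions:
 g(a) = C1*exp(6*Integral(1/acos(a), a)/7)


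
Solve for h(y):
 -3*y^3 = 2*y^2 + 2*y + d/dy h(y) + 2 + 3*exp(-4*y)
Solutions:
 h(y) = C1 - 3*y^4/4 - 2*y^3/3 - y^2 - 2*y + 3*exp(-4*y)/4


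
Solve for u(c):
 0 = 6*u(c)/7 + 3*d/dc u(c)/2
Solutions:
 u(c) = C1*exp(-4*c/7)


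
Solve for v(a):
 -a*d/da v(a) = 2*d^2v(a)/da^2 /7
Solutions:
 v(a) = C1 + C2*erf(sqrt(7)*a/2)


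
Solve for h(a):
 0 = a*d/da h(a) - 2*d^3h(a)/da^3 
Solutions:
 h(a) = C1 + Integral(C2*airyai(2^(2/3)*a/2) + C3*airybi(2^(2/3)*a/2), a)


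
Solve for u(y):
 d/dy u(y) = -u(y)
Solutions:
 u(y) = C1*exp(-y)


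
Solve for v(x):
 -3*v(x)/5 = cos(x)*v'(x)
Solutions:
 v(x) = C1*(sin(x) - 1)^(3/10)/(sin(x) + 1)^(3/10)


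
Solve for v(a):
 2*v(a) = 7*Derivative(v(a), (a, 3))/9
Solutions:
 v(a) = C3*exp(18^(1/3)*7^(2/3)*a/7) + (C1*sin(3*2^(1/3)*3^(1/6)*7^(2/3)*a/14) + C2*cos(3*2^(1/3)*3^(1/6)*7^(2/3)*a/14))*exp(-18^(1/3)*7^(2/3)*a/14)


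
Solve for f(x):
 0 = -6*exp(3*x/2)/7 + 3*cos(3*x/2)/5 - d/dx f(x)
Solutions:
 f(x) = C1 - 4*exp(3*x/2)/7 + 2*sin(3*x/2)/5


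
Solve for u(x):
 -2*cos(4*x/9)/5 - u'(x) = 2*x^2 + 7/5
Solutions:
 u(x) = C1 - 2*x^3/3 - 7*x/5 - 9*sin(4*x/9)/10


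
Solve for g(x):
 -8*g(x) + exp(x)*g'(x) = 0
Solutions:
 g(x) = C1*exp(-8*exp(-x))


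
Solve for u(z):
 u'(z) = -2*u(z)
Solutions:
 u(z) = C1*exp(-2*z)


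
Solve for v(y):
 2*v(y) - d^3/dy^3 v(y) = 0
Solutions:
 v(y) = C3*exp(2^(1/3)*y) + (C1*sin(2^(1/3)*sqrt(3)*y/2) + C2*cos(2^(1/3)*sqrt(3)*y/2))*exp(-2^(1/3)*y/2)


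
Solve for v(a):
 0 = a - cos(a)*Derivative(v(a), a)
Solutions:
 v(a) = C1 + Integral(a/cos(a), a)


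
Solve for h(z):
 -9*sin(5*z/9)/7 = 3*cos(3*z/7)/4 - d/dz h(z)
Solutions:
 h(z) = C1 + 7*sin(3*z/7)/4 - 81*cos(5*z/9)/35


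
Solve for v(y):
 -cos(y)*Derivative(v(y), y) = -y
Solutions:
 v(y) = C1 + Integral(y/cos(y), y)


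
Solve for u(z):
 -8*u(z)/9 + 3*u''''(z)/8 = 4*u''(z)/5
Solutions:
 u(z) = C1*exp(-2*sqrt(10)*z*sqrt(6 + sqrt(111))/15) + C2*exp(2*sqrt(10)*z*sqrt(6 + sqrt(111))/15) + C3*sin(2*sqrt(10)*z*sqrt(-6 + sqrt(111))/15) + C4*cos(2*sqrt(10)*z*sqrt(-6 + sqrt(111))/15)


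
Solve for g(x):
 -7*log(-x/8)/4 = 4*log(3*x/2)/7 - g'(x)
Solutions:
 g(x) = C1 + 65*x*log(x)/28 + x*(-163*log(2) - 65 + 16*log(3) + 49*I*pi)/28


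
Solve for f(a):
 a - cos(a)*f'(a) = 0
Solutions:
 f(a) = C1 + Integral(a/cos(a), a)


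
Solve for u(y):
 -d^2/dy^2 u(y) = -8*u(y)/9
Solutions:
 u(y) = C1*exp(-2*sqrt(2)*y/3) + C2*exp(2*sqrt(2)*y/3)


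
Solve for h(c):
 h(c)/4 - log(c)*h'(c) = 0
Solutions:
 h(c) = C1*exp(li(c)/4)


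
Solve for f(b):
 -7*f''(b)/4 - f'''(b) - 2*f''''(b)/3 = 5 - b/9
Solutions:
 f(b) = C1 + C2*b + 2*b^3/189 - 638*b^2/441 + (C3*sin(sqrt(33)*b/4) + C4*cos(sqrt(33)*b/4))*exp(-3*b/4)


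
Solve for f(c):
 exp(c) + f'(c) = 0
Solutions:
 f(c) = C1 - exp(c)


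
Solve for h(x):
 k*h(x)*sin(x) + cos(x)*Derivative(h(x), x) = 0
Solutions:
 h(x) = C1*exp(k*log(cos(x)))


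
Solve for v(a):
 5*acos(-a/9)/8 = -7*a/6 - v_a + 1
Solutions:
 v(a) = C1 - 7*a^2/12 - 5*a*acos(-a/9)/8 + a - 5*sqrt(81 - a^2)/8


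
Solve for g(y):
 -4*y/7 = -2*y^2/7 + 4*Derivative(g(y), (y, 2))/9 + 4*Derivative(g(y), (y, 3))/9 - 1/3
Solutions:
 g(y) = C1 + C2*y + C3*exp(-y) + 3*y^4/56 - 3*y^3/7 + 93*y^2/56


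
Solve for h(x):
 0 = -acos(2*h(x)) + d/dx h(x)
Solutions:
 Integral(1/acos(2*_y), (_y, h(x))) = C1 + x


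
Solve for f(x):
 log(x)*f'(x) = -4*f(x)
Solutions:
 f(x) = C1*exp(-4*li(x))


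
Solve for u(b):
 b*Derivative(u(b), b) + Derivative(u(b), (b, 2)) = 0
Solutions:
 u(b) = C1 + C2*erf(sqrt(2)*b/2)


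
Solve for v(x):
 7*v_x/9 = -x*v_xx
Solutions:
 v(x) = C1 + C2*x^(2/9)


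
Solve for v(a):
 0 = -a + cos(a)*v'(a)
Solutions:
 v(a) = C1 + Integral(a/cos(a), a)


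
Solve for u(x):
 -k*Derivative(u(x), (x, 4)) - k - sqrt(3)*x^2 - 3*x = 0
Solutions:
 u(x) = C1 + C2*x + C3*x^2 + C4*x^3 - x^4/24 - sqrt(3)*x^6/(360*k) - x^5/(40*k)


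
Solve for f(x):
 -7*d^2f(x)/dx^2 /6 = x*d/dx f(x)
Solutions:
 f(x) = C1 + C2*erf(sqrt(21)*x/7)


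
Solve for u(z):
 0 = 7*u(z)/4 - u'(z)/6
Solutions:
 u(z) = C1*exp(21*z/2)


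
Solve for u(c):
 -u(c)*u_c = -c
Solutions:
 u(c) = -sqrt(C1 + c^2)
 u(c) = sqrt(C1 + c^2)


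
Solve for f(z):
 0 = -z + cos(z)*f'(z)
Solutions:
 f(z) = C1 + Integral(z/cos(z), z)


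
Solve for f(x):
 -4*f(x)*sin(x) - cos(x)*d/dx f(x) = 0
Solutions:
 f(x) = C1*cos(x)^4


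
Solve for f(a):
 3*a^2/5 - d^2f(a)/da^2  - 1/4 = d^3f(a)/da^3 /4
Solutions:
 f(a) = C1 + C2*a + C3*exp(-4*a) + a^4/20 - a^3/20 - 7*a^2/80


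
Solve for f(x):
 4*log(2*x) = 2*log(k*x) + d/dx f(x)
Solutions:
 f(x) = C1 + 2*x*(-log(k) - 1 + 2*log(2)) + 2*x*log(x)


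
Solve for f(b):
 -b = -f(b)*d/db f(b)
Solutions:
 f(b) = -sqrt(C1 + b^2)
 f(b) = sqrt(C1 + b^2)


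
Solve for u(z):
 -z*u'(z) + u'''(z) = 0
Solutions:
 u(z) = C1 + Integral(C2*airyai(z) + C3*airybi(z), z)


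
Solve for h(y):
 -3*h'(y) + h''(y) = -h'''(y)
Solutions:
 h(y) = C1 + C2*exp(y*(-1 + sqrt(13))/2) + C3*exp(-y*(1 + sqrt(13))/2)


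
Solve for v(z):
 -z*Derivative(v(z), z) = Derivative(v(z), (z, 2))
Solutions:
 v(z) = C1 + C2*erf(sqrt(2)*z/2)


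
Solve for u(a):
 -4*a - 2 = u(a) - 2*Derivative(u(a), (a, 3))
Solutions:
 u(a) = C3*exp(2^(2/3)*a/2) - 4*a + (C1*sin(2^(2/3)*sqrt(3)*a/4) + C2*cos(2^(2/3)*sqrt(3)*a/4))*exp(-2^(2/3)*a/4) - 2


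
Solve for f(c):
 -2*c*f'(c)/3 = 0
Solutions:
 f(c) = C1


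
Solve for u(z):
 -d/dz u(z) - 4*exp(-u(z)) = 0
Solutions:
 u(z) = log(C1 - 4*z)


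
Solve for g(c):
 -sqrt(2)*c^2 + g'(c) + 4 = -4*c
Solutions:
 g(c) = C1 + sqrt(2)*c^3/3 - 2*c^2 - 4*c


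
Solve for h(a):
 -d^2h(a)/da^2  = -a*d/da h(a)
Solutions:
 h(a) = C1 + C2*erfi(sqrt(2)*a/2)


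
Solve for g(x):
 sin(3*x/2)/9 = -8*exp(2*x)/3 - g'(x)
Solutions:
 g(x) = C1 - 4*exp(2*x)/3 + 2*cos(3*x/2)/27


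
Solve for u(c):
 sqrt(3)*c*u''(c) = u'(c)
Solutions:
 u(c) = C1 + C2*c^(sqrt(3)/3 + 1)


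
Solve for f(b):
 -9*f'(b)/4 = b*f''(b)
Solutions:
 f(b) = C1 + C2/b^(5/4)


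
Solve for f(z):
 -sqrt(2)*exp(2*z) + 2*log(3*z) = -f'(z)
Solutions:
 f(z) = C1 - 2*z*log(z) + 2*z*(1 - log(3)) + sqrt(2)*exp(2*z)/2


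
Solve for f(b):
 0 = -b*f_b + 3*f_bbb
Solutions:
 f(b) = C1 + Integral(C2*airyai(3^(2/3)*b/3) + C3*airybi(3^(2/3)*b/3), b)


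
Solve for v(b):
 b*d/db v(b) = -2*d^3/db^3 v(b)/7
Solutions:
 v(b) = C1 + Integral(C2*airyai(-2^(2/3)*7^(1/3)*b/2) + C3*airybi(-2^(2/3)*7^(1/3)*b/2), b)


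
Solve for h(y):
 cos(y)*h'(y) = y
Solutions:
 h(y) = C1 + Integral(y/cos(y), y)


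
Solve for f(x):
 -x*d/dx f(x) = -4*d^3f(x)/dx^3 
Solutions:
 f(x) = C1 + Integral(C2*airyai(2^(1/3)*x/2) + C3*airybi(2^(1/3)*x/2), x)


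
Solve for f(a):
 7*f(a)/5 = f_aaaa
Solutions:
 f(a) = C1*exp(-5^(3/4)*7^(1/4)*a/5) + C2*exp(5^(3/4)*7^(1/4)*a/5) + C3*sin(5^(3/4)*7^(1/4)*a/5) + C4*cos(5^(3/4)*7^(1/4)*a/5)


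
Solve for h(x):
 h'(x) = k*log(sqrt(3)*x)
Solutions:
 h(x) = C1 + k*x*log(x) - k*x + k*x*log(3)/2


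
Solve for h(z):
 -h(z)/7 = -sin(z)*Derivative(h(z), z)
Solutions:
 h(z) = C1*(cos(z) - 1)^(1/14)/(cos(z) + 1)^(1/14)


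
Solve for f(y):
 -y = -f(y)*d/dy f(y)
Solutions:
 f(y) = -sqrt(C1 + y^2)
 f(y) = sqrt(C1 + y^2)


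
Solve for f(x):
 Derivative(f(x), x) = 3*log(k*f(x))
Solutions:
 li(k*f(x))/k = C1 + 3*x


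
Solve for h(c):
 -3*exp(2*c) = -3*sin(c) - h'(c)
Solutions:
 h(c) = C1 + 3*exp(2*c)/2 + 3*cos(c)


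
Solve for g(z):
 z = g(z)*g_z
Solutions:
 g(z) = -sqrt(C1 + z^2)
 g(z) = sqrt(C1 + z^2)


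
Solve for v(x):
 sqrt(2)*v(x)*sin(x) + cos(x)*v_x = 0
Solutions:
 v(x) = C1*cos(x)^(sqrt(2))


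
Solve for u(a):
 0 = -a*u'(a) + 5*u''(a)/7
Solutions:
 u(a) = C1 + C2*erfi(sqrt(70)*a/10)


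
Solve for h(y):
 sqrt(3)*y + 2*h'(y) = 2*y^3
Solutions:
 h(y) = C1 + y^4/4 - sqrt(3)*y^2/4


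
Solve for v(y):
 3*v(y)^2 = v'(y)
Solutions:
 v(y) = -1/(C1 + 3*y)


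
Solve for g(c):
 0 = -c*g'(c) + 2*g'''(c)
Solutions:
 g(c) = C1 + Integral(C2*airyai(2^(2/3)*c/2) + C3*airybi(2^(2/3)*c/2), c)


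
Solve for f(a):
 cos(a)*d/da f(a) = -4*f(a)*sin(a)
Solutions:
 f(a) = C1*cos(a)^4


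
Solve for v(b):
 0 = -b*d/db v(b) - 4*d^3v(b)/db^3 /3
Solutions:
 v(b) = C1 + Integral(C2*airyai(-6^(1/3)*b/2) + C3*airybi(-6^(1/3)*b/2), b)


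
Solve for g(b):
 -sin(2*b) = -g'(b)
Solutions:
 g(b) = C1 - cos(2*b)/2


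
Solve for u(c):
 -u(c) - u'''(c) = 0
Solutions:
 u(c) = C3*exp(-c) + (C1*sin(sqrt(3)*c/2) + C2*cos(sqrt(3)*c/2))*exp(c/2)


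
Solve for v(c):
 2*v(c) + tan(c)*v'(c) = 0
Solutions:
 v(c) = C1/sin(c)^2


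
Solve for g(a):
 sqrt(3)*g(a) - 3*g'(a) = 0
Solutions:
 g(a) = C1*exp(sqrt(3)*a/3)


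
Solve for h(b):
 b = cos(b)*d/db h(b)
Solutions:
 h(b) = C1 + Integral(b/cos(b), b)


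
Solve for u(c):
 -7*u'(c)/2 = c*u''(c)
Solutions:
 u(c) = C1 + C2/c^(5/2)


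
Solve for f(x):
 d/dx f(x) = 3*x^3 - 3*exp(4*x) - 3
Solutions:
 f(x) = C1 + 3*x^4/4 - 3*x - 3*exp(4*x)/4


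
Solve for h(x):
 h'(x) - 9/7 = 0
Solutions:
 h(x) = C1 + 9*x/7


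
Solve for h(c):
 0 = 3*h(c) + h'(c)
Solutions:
 h(c) = C1*exp(-3*c)


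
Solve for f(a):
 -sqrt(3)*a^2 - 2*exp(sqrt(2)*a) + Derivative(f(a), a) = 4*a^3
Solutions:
 f(a) = C1 + a^4 + sqrt(3)*a^3/3 + sqrt(2)*exp(sqrt(2)*a)


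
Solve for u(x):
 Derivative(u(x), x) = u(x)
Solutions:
 u(x) = C1*exp(x)


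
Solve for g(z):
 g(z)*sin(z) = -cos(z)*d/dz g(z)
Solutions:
 g(z) = C1*cos(z)


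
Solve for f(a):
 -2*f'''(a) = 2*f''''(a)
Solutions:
 f(a) = C1 + C2*a + C3*a^2 + C4*exp(-a)


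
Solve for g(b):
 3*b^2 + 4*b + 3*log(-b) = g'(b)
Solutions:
 g(b) = C1 + b^3 + 2*b^2 + 3*b*log(-b) - 3*b


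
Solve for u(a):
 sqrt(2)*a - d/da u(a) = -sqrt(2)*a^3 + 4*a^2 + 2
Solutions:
 u(a) = C1 + sqrt(2)*a^4/4 - 4*a^3/3 + sqrt(2)*a^2/2 - 2*a


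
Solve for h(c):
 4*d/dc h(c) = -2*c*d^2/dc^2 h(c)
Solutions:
 h(c) = C1 + C2/c


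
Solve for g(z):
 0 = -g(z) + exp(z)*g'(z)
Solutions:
 g(z) = C1*exp(-exp(-z))


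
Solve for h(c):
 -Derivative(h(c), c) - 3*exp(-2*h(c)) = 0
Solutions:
 h(c) = log(-sqrt(C1 - 6*c))
 h(c) = log(C1 - 6*c)/2


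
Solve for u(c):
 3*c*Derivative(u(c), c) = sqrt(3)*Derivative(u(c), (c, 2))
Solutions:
 u(c) = C1 + C2*erfi(sqrt(2)*3^(1/4)*c/2)


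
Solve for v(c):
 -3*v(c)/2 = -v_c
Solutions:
 v(c) = C1*exp(3*c/2)


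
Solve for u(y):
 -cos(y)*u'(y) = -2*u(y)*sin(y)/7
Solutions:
 u(y) = C1/cos(y)^(2/7)


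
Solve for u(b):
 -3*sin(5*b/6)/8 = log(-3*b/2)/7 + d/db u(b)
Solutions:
 u(b) = C1 - b*log(-b)/7 - b*log(3)/7 + b*log(2)/7 + b/7 + 9*cos(5*b/6)/20


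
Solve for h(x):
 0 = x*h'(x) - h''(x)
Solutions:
 h(x) = C1 + C2*erfi(sqrt(2)*x/2)


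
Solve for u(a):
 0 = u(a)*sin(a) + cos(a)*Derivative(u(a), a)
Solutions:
 u(a) = C1*cos(a)


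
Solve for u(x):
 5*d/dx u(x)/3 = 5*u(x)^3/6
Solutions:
 u(x) = -sqrt(-1/(C1 + x))
 u(x) = sqrt(-1/(C1 + x))


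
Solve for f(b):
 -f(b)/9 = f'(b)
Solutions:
 f(b) = C1*exp(-b/9)


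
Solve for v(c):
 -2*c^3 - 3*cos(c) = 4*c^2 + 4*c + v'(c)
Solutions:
 v(c) = C1 - c^4/2 - 4*c^3/3 - 2*c^2 - 3*sin(c)


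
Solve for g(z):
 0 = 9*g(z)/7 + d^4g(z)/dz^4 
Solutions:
 g(z) = (C1*sin(sqrt(6)*7^(3/4)*z/14) + C2*cos(sqrt(6)*7^(3/4)*z/14))*exp(-sqrt(6)*7^(3/4)*z/14) + (C3*sin(sqrt(6)*7^(3/4)*z/14) + C4*cos(sqrt(6)*7^(3/4)*z/14))*exp(sqrt(6)*7^(3/4)*z/14)


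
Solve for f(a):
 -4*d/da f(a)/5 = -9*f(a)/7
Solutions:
 f(a) = C1*exp(45*a/28)


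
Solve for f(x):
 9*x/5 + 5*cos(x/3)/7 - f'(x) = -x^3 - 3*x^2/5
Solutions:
 f(x) = C1 + x^4/4 + x^3/5 + 9*x^2/10 + 15*sin(x/3)/7


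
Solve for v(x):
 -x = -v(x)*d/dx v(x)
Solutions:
 v(x) = -sqrt(C1 + x^2)
 v(x) = sqrt(C1 + x^2)


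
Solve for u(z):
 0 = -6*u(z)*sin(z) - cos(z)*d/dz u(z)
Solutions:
 u(z) = C1*cos(z)^6


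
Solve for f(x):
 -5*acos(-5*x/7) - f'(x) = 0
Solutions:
 f(x) = C1 - 5*x*acos(-5*x/7) - sqrt(49 - 25*x^2)


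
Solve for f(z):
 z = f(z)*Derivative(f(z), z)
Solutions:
 f(z) = -sqrt(C1 + z^2)
 f(z) = sqrt(C1 + z^2)


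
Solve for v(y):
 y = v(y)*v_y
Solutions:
 v(y) = -sqrt(C1 + y^2)
 v(y) = sqrt(C1 + y^2)


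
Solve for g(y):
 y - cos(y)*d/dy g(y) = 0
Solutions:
 g(y) = C1 + Integral(y/cos(y), y)


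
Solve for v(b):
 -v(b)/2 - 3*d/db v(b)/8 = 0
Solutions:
 v(b) = C1*exp(-4*b/3)


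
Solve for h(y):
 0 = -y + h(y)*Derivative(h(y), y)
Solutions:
 h(y) = -sqrt(C1 + y^2)
 h(y) = sqrt(C1 + y^2)


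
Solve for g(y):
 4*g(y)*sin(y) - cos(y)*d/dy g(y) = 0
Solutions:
 g(y) = C1/cos(y)^4


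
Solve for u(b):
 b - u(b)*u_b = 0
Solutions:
 u(b) = -sqrt(C1 + b^2)
 u(b) = sqrt(C1 + b^2)


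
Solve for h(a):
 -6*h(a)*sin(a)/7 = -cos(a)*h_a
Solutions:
 h(a) = C1/cos(a)^(6/7)


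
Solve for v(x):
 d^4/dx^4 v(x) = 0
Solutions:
 v(x) = C1 + C2*x + C3*x^2 + C4*x^3


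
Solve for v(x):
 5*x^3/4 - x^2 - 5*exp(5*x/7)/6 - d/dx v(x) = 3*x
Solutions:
 v(x) = C1 + 5*x^4/16 - x^3/3 - 3*x^2/2 - 7*exp(5*x/7)/6


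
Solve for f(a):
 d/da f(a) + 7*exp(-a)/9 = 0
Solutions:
 f(a) = C1 + 7*exp(-a)/9


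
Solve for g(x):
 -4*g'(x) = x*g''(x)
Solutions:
 g(x) = C1 + C2/x^3


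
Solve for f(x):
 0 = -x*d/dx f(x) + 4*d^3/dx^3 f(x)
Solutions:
 f(x) = C1 + Integral(C2*airyai(2^(1/3)*x/2) + C3*airybi(2^(1/3)*x/2), x)


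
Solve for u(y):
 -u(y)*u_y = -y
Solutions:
 u(y) = -sqrt(C1 + y^2)
 u(y) = sqrt(C1 + y^2)


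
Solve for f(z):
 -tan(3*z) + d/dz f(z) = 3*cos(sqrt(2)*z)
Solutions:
 f(z) = C1 - log(cos(3*z))/3 + 3*sqrt(2)*sin(sqrt(2)*z)/2


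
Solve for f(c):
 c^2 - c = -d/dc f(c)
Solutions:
 f(c) = C1 - c^3/3 + c^2/2


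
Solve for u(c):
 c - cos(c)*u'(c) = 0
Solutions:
 u(c) = C1 + Integral(c/cos(c), c)


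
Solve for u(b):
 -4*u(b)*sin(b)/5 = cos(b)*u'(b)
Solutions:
 u(b) = C1*cos(b)^(4/5)


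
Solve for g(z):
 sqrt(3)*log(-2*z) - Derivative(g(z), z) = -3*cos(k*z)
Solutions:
 g(z) = C1 + sqrt(3)*z*(log(-z) - 1) + sqrt(3)*z*log(2) + 3*Piecewise((sin(k*z)/k, Ne(k, 0)), (z, True))


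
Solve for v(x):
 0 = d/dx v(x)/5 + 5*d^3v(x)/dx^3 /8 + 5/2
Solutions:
 v(x) = C1 + C2*sin(2*sqrt(2)*x/5) + C3*cos(2*sqrt(2)*x/5) - 25*x/2


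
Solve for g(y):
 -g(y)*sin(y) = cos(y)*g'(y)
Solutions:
 g(y) = C1*cos(y)


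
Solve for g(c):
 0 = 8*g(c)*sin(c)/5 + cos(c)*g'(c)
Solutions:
 g(c) = C1*cos(c)^(8/5)


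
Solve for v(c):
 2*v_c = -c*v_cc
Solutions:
 v(c) = C1 + C2/c


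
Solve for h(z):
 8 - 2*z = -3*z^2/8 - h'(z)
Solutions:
 h(z) = C1 - z^3/8 + z^2 - 8*z


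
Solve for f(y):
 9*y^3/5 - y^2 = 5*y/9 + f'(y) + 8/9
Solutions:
 f(y) = C1 + 9*y^4/20 - y^3/3 - 5*y^2/18 - 8*y/9


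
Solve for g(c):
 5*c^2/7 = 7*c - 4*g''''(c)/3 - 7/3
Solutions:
 g(c) = C1 + C2*c + C3*c^2 + C4*c^3 - c^6/672 + 7*c^5/160 - 7*c^4/96


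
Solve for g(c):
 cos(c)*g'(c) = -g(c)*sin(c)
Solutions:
 g(c) = C1*cos(c)


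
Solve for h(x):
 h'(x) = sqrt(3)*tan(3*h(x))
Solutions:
 h(x) = -asin(C1*exp(3*sqrt(3)*x))/3 + pi/3
 h(x) = asin(C1*exp(3*sqrt(3)*x))/3


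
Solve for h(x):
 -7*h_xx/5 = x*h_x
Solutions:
 h(x) = C1 + C2*erf(sqrt(70)*x/14)


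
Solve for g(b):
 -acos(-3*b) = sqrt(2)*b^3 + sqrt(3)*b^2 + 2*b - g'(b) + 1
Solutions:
 g(b) = C1 + sqrt(2)*b^4/4 + sqrt(3)*b^3/3 + b^2 + b*acos(-3*b) + b + sqrt(1 - 9*b^2)/3


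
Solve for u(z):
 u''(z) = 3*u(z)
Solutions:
 u(z) = C1*exp(-sqrt(3)*z) + C2*exp(sqrt(3)*z)


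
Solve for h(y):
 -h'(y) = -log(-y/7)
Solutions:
 h(y) = C1 + y*log(-y) + y*(-log(7) - 1)


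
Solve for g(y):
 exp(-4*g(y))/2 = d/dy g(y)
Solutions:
 g(y) = log(-I*(C1 + 2*y)^(1/4))
 g(y) = log(I*(C1 + 2*y)^(1/4))
 g(y) = log(-(C1 + 2*y)^(1/4))
 g(y) = log(C1 + 2*y)/4


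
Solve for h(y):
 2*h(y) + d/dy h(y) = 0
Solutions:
 h(y) = C1*exp(-2*y)


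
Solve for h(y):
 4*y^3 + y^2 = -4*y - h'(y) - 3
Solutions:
 h(y) = C1 - y^4 - y^3/3 - 2*y^2 - 3*y


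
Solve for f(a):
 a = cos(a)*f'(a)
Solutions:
 f(a) = C1 + Integral(a/cos(a), a)


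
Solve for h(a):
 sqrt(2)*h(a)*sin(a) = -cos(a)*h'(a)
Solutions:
 h(a) = C1*cos(a)^(sqrt(2))


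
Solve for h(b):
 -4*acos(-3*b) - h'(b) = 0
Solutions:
 h(b) = C1 - 4*b*acos(-3*b) - 4*sqrt(1 - 9*b^2)/3


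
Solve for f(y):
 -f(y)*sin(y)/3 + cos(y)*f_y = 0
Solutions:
 f(y) = C1/cos(y)^(1/3)


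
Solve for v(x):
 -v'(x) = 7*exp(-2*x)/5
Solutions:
 v(x) = C1 + 7*exp(-2*x)/10


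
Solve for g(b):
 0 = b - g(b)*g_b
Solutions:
 g(b) = -sqrt(C1 + b^2)
 g(b) = sqrt(C1 + b^2)


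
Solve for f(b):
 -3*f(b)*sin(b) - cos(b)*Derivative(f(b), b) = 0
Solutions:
 f(b) = C1*cos(b)^3


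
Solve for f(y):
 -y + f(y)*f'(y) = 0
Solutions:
 f(y) = -sqrt(C1 + y^2)
 f(y) = sqrt(C1 + y^2)


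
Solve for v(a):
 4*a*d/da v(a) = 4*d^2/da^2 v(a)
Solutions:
 v(a) = C1 + C2*erfi(sqrt(2)*a/2)


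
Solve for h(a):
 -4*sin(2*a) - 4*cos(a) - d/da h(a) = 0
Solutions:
 h(a) = C1 - 4*sin(a) + 2*cos(2*a)


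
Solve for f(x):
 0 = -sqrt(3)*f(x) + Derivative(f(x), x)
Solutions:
 f(x) = C1*exp(sqrt(3)*x)


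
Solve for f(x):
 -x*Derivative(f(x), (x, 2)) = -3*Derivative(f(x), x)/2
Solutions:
 f(x) = C1 + C2*x^(5/2)


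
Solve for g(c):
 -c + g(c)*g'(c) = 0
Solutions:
 g(c) = -sqrt(C1 + c^2)
 g(c) = sqrt(C1 + c^2)


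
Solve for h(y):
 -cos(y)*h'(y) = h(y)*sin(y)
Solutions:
 h(y) = C1*cos(y)


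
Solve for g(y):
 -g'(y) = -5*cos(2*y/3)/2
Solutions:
 g(y) = C1 + 15*sin(2*y/3)/4


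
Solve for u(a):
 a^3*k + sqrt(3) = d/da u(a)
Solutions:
 u(a) = C1 + a^4*k/4 + sqrt(3)*a


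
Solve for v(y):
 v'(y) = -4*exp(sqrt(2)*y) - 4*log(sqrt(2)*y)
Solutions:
 v(y) = C1 - 4*y*log(y) + 2*y*(2 - log(2)) - 2*sqrt(2)*exp(sqrt(2)*y)


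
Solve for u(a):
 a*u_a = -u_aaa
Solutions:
 u(a) = C1 + Integral(C2*airyai(-a) + C3*airybi(-a), a)


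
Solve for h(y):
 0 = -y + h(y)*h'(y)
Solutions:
 h(y) = -sqrt(C1 + y^2)
 h(y) = sqrt(C1 + y^2)


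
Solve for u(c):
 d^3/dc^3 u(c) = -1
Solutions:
 u(c) = C1 + C2*c + C3*c^2 - c^3/6


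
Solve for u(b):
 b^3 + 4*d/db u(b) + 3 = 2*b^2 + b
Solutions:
 u(b) = C1 - b^4/16 + b^3/6 + b^2/8 - 3*b/4


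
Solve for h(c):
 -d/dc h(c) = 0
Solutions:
 h(c) = C1


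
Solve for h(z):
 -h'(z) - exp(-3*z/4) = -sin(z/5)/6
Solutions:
 h(z) = C1 - 5*cos(z/5)/6 + 4*exp(-3*z/4)/3


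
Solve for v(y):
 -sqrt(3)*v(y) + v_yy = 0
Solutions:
 v(y) = C1*exp(-3^(1/4)*y) + C2*exp(3^(1/4)*y)


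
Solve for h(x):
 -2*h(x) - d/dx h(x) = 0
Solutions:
 h(x) = C1*exp(-2*x)


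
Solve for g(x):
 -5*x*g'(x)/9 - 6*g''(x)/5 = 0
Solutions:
 g(x) = C1 + C2*erf(5*sqrt(3)*x/18)


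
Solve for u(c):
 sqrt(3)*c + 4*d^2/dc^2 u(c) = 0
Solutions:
 u(c) = C1 + C2*c - sqrt(3)*c^3/24


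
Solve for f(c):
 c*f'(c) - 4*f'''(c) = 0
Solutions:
 f(c) = C1 + Integral(C2*airyai(2^(1/3)*c/2) + C3*airybi(2^(1/3)*c/2), c)


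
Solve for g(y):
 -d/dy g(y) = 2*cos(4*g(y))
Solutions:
 g(y) = -asin((C1 + exp(16*y))/(C1 - exp(16*y)))/4 + pi/4
 g(y) = asin((C1 + exp(16*y))/(C1 - exp(16*y)))/4


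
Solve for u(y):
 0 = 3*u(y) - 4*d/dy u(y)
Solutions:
 u(y) = C1*exp(3*y/4)


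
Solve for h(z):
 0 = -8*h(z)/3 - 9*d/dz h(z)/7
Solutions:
 h(z) = C1*exp(-56*z/27)


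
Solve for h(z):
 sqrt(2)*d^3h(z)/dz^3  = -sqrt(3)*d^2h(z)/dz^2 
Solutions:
 h(z) = C1 + C2*z + C3*exp(-sqrt(6)*z/2)


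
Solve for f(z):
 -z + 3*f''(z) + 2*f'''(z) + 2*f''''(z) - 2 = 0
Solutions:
 f(z) = C1 + C2*z + z^3/18 + 2*z^2/9 + (C3*sin(sqrt(5)*z/2) + C4*cos(sqrt(5)*z/2))*exp(-z/2)


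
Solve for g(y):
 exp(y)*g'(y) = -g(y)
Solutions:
 g(y) = C1*exp(exp(-y))


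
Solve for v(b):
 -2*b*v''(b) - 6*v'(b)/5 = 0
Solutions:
 v(b) = C1 + C2*b^(2/5)


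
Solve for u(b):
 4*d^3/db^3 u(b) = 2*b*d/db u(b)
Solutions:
 u(b) = C1 + Integral(C2*airyai(2^(2/3)*b/2) + C3*airybi(2^(2/3)*b/2), b)


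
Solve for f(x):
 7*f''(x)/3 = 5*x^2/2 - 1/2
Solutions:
 f(x) = C1 + C2*x + 5*x^4/56 - 3*x^2/28


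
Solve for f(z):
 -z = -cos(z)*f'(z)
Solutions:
 f(z) = C1 + Integral(z/cos(z), z)


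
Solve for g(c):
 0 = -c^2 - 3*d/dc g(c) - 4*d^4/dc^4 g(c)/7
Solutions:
 g(c) = C1 + C4*exp(-42^(1/3)*c/2) - c^3/9 + (C2*sin(14^(1/3)*3^(5/6)*c/4) + C3*cos(14^(1/3)*3^(5/6)*c/4))*exp(42^(1/3)*c/4)


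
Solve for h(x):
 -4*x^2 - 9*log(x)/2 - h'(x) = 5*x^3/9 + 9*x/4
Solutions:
 h(x) = C1 - 5*x^4/36 - 4*x^3/3 - 9*x^2/8 - 9*x*log(x)/2 + 9*x/2


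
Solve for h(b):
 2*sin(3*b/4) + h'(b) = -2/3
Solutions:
 h(b) = C1 - 2*b/3 + 8*cos(3*b/4)/3


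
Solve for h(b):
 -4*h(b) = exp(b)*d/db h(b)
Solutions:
 h(b) = C1*exp(4*exp(-b))


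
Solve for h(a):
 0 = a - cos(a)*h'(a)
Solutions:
 h(a) = C1 + Integral(a/cos(a), a)


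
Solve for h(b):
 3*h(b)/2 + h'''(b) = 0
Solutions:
 h(b) = C3*exp(-2^(2/3)*3^(1/3)*b/2) + (C1*sin(2^(2/3)*3^(5/6)*b/4) + C2*cos(2^(2/3)*3^(5/6)*b/4))*exp(2^(2/3)*3^(1/3)*b/4)


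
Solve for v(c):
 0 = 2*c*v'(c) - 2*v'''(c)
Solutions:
 v(c) = C1 + Integral(C2*airyai(c) + C3*airybi(c), c)


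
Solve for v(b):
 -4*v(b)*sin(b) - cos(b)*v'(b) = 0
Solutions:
 v(b) = C1*cos(b)^4


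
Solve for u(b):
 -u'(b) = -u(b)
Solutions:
 u(b) = C1*exp(b)


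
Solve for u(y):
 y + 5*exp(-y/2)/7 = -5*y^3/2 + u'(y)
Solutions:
 u(y) = C1 + 5*y^4/8 + y^2/2 - 10*exp(-y/2)/7


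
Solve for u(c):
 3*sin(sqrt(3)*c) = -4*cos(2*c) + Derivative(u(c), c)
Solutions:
 u(c) = C1 + 2*sin(2*c) - sqrt(3)*cos(sqrt(3)*c)


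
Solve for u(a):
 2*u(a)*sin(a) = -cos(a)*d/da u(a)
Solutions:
 u(a) = C1*cos(a)^2


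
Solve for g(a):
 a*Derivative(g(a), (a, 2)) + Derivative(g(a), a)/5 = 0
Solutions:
 g(a) = C1 + C2*a^(4/5)


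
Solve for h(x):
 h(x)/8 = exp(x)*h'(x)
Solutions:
 h(x) = C1*exp(-exp(-x)/8)


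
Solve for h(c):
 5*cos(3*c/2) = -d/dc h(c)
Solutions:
 h(c) = C1 - 10*sin(3*c/2)/3


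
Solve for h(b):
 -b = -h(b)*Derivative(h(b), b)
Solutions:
 h(b) = -sqrt(C1 + b^2)
 h(b) = sqrt(C1 + b^2)


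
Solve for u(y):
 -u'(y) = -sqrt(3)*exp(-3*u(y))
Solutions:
 u(y) = log(C1 + 3*sqrt(3)*y)/3
 u(y) = log((-3^(1/3) - 3^(5/6)*I)*(C1 + sqrt(3)*y)^(1/3)/2)
 u(y) = log((-3^(1/3) + 3^(5/6)*I)*(C1 + sqrt(3)*y)^(1/3)/2)


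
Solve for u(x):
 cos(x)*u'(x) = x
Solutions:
 u(x) = C1 + Integral(x/cos(x), x)


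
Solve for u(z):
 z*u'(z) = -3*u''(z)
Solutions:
 u(z) = C1 + C2*erf(sqrt(6)*z/6)


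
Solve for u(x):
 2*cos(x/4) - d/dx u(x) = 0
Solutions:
 u(x) = C1 + 8*sin(x/4)


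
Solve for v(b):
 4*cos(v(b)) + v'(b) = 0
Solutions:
 v(b) = pi - asin((C1 + exp(8*b))/(C1 - exp(8*b)))
 v(b) = asin((C1 + exp(8*b))/(C1 - exp(8*b)))


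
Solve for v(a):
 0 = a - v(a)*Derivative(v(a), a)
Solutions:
 v(a) = -sqrt(C1 + a^2)
 v(a) = sqrt(C1 + a^2)


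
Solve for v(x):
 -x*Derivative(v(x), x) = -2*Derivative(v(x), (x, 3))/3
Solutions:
 v(x) = C1 + Integral(C2*airyai(2^(2/3)*3^(1/3)*x/2) + C3*airybi(2^(2/3)*3^(1/3)*x/2), x)


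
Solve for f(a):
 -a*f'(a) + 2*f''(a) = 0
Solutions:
 f(a) = C1 + C2*erfi(a/2)


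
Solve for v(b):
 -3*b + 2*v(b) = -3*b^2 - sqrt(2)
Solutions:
 v(b) = -3*b^2/2 + 3*b/2 - sqrt(2)/2


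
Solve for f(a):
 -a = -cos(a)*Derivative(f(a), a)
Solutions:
 f(a) = C1 + Integral(a/cos(a), a)


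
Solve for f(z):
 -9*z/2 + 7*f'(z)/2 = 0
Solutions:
 f(z) = C1 + 9*z^2/14


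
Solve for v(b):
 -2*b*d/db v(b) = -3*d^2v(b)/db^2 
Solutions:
 v(b) = C1 + C2*erfi(sqrt(3)*b/3)


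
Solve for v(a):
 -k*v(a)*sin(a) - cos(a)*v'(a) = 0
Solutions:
 v(a) = C1*exp(k*log(cos(a)))


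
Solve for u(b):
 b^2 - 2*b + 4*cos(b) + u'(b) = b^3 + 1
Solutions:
 u(b) = C1 + b^4/4 - b^3/3 + b^2 + b - 4*sin(b)


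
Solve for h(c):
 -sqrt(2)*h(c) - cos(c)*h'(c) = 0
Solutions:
 h(c) = C1*(sin(c) - 1)^(sqrt(2)/2)/(sin(c) + 1)^(sqrt(2)/2)


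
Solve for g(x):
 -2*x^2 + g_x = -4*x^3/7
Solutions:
 g(x) = C1 - x^4/7 + 2*x^3/3


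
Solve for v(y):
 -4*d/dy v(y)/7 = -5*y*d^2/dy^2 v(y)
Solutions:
 v(y) = C1 + C2*y^(39/35)


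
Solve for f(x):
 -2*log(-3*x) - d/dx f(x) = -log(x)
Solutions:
 f(x) = C1 - x*log(x) + x*(-2*log(3) + 1 - 2*I*pi)


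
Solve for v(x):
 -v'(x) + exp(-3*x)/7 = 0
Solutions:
 v(x) = C1 - exp(-3*x)/21


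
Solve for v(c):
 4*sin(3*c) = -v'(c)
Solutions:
 v(c) = C1 + 4*cos(3*c)/3


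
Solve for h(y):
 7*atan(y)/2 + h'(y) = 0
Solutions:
 h(y) = C1 - 7*y*atan(y)/2 + 7*log(y^2 + 1)/4


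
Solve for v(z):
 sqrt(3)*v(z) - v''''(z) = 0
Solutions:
 v(z) = C1*exp(-3^(1/8)*z) + C2*exp(3^(1/8)*z) + C3*sin(3^(1/8)*z) + C4*cos(3^(1/8)*z)


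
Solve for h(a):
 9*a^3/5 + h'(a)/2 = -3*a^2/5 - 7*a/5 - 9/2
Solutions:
 h(a) = C1 - 9*a^4/10 - 2*a^3/5 - 7*a^2/5 - 9*a


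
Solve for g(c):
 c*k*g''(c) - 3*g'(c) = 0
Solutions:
 g(c) = C1 + c^(((re(k) + 3)*re(k) + im(k)^2)/(re(k)^2 + im(k)^2))*(C2*sin(3*log(c)*Abs(im(k))/(re(k)^2 + im(k)^2)) + C3*cos(3*log(c)*im(k)/(re(k)^2 + im(k)^2)))


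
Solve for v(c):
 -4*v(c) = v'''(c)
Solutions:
 v(c) = C3*exp(-2^(2/3)*c) + (C1*sin(2^(2/3)*sqrt(3)*c/2) + C2*cos(2^(2/3)*sqrt(3)*c/2))*exp(2^(2/3)*c/2)


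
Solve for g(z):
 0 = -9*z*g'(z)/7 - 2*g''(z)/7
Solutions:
 g(z) = C1 + C2*erf(3*z/2)


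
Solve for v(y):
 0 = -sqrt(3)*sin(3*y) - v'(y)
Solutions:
 v(y) = C1 + sqrt(3)*cos(3*y)/3


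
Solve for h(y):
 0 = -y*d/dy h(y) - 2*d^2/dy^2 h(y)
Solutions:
 h(y) = C1 + C2*erf(y/2)


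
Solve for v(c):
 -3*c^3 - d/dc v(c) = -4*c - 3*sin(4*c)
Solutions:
 v(c) = C1 - 3*c^4/4 + 2*c^2 - 3*cos(4*c)/4


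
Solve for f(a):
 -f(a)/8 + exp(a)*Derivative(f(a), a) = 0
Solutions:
 f(a) = C1*exp(-exp(-a)/8)


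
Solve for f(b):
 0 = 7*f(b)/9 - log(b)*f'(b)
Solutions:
 f(b) = C1*exp(7*li(b)/9)


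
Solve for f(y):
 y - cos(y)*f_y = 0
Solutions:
 f(y) = C1 + Integral(y/cos(y), y)


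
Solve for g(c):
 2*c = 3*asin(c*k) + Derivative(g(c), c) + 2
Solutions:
 g(c) = C1 + c^2 - 2*c - 3*Piecewise((c*asin(c*k) + sqrt(-c^2*k^2 + 1)/k, Ne(k, 0)), (0, True))


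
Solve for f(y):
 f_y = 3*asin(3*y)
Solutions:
 f(y) = C1 + 3*y*asin(3*y) + sqrt(1 - 9*y^2)


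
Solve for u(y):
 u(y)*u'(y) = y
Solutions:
 u(y) = -sqrt(C1 + y^2)
 u(y) = sqrt(C1 + y^2)


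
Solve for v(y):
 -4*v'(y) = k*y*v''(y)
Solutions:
 v(y) = C1 + y^(((re(k) - 4)*re(k) + im(k)^2)/(re(k)^2 + im(k)^2))*(C2*sin(4*log(y)*Abs(im(k))/(re(k)^2 + im(k)^2)) + C3*cos(4*log(y)*im(k)/(re(k)^2 + im(k)^2)))


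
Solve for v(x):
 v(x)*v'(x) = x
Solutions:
 v(x) = -sqrt(C1 + x^2)
 v(x) = sqrt(C1 + x^2)


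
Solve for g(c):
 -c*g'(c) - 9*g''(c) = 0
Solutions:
 g(c) = C1 + C2*erf(sqrt(2)*c/6)


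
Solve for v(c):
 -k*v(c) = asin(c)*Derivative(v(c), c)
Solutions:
 v(c) = C1*exp(-k*Integral(1/asin(c), c))


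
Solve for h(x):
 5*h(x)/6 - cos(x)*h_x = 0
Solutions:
 h(x) = C1*(sin(x) + 1)^(5/12)/(sin(x) - 1)^(5/12)


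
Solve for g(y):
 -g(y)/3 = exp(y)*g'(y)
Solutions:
 g(y) = C1*exp(exp(-y)/3)


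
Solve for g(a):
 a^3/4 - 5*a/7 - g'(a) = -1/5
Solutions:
 g(a) = C1 + a^4/16 - 5*a^2/14 + a/5


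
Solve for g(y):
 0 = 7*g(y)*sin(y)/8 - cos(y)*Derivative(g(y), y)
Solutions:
 g(y) = C1/cos(y)^(7/8)


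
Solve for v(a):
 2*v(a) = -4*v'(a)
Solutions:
 v(a) = C1*exp(-a/2)
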